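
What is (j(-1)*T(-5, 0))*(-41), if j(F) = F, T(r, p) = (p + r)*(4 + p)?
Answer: -820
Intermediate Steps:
T(r, p) = (4 + p)*(p + r)
(j(-1)*T(-5, 0))*(-41) = -(0² + 4*0 + 4*(-5) + 0*(-5))*(-41) = -(0 + 0 - 20 + 0)*(-41) = -1*(-20)*(-41) = 20*(-41) = -820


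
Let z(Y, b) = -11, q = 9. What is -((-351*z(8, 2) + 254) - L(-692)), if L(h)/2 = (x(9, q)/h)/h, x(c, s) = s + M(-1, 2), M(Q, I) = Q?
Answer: -123157834/29929 ≈ -4115.0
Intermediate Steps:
x(c, s) = -1 + s (x(c, s) = s - 1 = -1 + s)
L(h) = 16/h² (L(h) = 2*(((-1 + 9)/h)/h) = 2*((8/h)/h) = 2*(8/h²) = 16/h²)
-((-351*z(8, 2) + 254) - L(-692)) = -((-351*(-11) + 254) - 16/(-692)²) = -((3861 + 254) - 16/478864) = -(4115 - 1*1/29929) = -(4115 - 1/29929) = -1*123157834/29929 = -123157834/29929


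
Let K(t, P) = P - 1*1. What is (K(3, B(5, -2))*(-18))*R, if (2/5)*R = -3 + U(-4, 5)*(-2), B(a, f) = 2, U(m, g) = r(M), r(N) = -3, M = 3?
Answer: -135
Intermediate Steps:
U(m, g) = -3
K(t, P) = -1 + P (K(t, P) = P - 1 = -1 + P)
R = 15/2 (R = 5*(-3 - 3*(-2))/2 = 5*(-3 + 6)/2 = (5/2)*3 = 15/2 ≈ 7.5000)
(K(3, B(5, -2))*(-18))*R = ((-1 + 2)*(-18))*(15/2) = (1*(-18))*(15/2) = -18*15/2 = -135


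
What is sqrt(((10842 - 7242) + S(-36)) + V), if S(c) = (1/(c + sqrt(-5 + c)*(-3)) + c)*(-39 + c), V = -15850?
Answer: 5*sqrt((4583 + 382*I*sqrt(41))/(-12 - I*sqrt(41))) ≈ 0.0044276 - 97.716*I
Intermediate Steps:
S(c) = (-39 + c)*(c + 1/(c - 3*sqrt(-5 + c))) (S(c) = (1/(c - 3*sqrt(-5 + c)) + c)*(-39 + c) = (c + 1/(c - 3*sqrt(-5 + c)))*(-39 + c) = (-39 + c)*(c + 1/(c - 3*sqrt(-5 + c))))
sqrt(((10842 - 7242) + S(-36)) + V) = sqrt(((10842 - 7242) + (-39 - 36 + (-36)**3 - 39*(-36)**2 - 3*(-36)**2*sqrt(-5 - 36) + 117*(-36)*sqrt(-5 - 36))/(-36 - 3*sqrt(-5 - 36))) - 15850) = sqrt((3600 + (-39 - 36 - 46656 - 39*1296 - 3*1296*sqrt(-41) + 117*(-36)*sqrt(-41))/(-36 - 3*I*sqrt(41))) - 15850) = sqrt((3600 + (-39 - 36 - 46656 - 50544 - 3*1296*I*sqrt(41) + 117*(-36)*(I*sqrt(41)))/(-36 - 3*I*sqrt(41))) - 15850) = sqrt((3600 + (-39 - 36 - 46656 - 50544 - 3888*I*sqrt(41) - 4212*I*sqrt(41))/(-36 - 3*I*sqrt(41))) - 15850) = sqrt((3600 + (-97275 - 8100*I*sqrt(41))/(-36 - 3*I*sqrt(41))) - 15850) = sqrt(-12250 + (-97275 - 8100*I*sqrt(41))/(-36 - 3*I*sqrt(41)))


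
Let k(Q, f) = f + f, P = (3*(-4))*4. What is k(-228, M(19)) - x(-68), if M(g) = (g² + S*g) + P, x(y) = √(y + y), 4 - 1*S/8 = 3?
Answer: 930 - 2*I*√34 ≈ 930.0 - 11.662*I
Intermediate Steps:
S = 8 (S = 32 - 8*3 = 32 - 24 = 8)
P = -48 (P = -12*4 = -48)
x(y) = √2*√y (x(y) = √(2*y) = √2*√y)
M(g) = -48 + g² + 8*g (M(g) = (g² + 8*g) - 48 = -48 + g² + 8*g)
k(Q, f) = 2*f
k(-228, M(19)) - x(-68) = 2*(-48 + 19² + 8*19) - √2*√(-68) = 2*(-48 + 361 + 152) - √2*2*I*√17 = 2*465 - 2*I*√34 = 930 - 2*I*√34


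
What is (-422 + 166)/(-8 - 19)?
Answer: 256/27 ≈ 9.4815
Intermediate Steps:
(-422 + 166)/(-8 - 19) = -256/(-27) = -256*(-1/27) = 256/27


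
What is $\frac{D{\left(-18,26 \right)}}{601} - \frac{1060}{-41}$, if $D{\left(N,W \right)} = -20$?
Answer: $\frac{636240}{24641} \approx 25.82$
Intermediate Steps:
$\frac{D{\left(-18,26 \right)}}{601} - \frac{1060}{-41} = - \frac{20}{601} - \frac{1060}{-41} = \left(-20\right) \frac{1}{601} - - \frac{1060}{41} = - \frac{20}{601} + \frac{1060}{41} = \frac{636240}{24641}$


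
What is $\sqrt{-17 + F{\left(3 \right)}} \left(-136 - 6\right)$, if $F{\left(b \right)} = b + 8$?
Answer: $- 142 i \sqrt{6} \approx - 347.83 i$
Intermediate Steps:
$F{\left(b \right)} = 8 + b$
$\sqrt{-17 + F{\left(3 \right)}} \left(-136 - 6\right) = \sqrt{-17 + \left(8 + 3\right)} \left(-136 - 6\right) = \sqrt{-17 + 11} \left(-142\right) = \sqrt{-6} \left(-142\right) = i \sqrt{6} \left(-142\right) = - 142 i \sqrt{6}$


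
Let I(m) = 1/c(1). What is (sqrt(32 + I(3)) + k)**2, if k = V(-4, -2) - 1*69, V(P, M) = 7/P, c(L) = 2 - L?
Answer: 80617/16 - 283*sqrt(33)/2 ≈ 4225.7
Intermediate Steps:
I(m) = 1 (I(m) = 1/(2 - 1*1) = 1/(2 - 1) = 1/1 = 1)
k = -283/4 (k = 7/(-4) - 1*69 = 7*(-1/4) - 69 = -7/4 - 69 = -283/4 ≈ -70.750)
(sqrt(32 + I(3)) + k)**2 = (sqrt(32 + 1) - 283/4)**2 = (sqrt(33) - 283/4)**2 = (-283/4 + sqrt(33))**2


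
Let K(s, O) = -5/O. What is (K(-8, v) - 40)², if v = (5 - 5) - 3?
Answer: 13225/9 ≈ 1469.4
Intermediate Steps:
v = -3 (v = 0 - 3 = -3)
(K(-8, v) - 40)² = (-5/(-3) - 40)² = (-5*(-⅓) - 40)² = (5/3 - 40)² = (-115/3)² = 13225/9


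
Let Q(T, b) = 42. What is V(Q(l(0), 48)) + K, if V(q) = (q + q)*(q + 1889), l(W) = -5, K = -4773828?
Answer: -4611624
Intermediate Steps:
V(q) = 2*q*(1889 + q) (V(q) = (2*q)*(1889 + q) = 2*q*(1889 + q))
V(Q(l(0), 48)) + K = 2*42*(1889 + 42) - 4773828 = 2*42*1931 - 4773828 = 162204 - 4773828 = -4611624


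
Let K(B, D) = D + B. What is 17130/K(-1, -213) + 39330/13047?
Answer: -35846415/465343 ≈ -77.032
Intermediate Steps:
K(B, D) = B + D
17130/K(-1, -213) + 39330/13047 = 17130/(-1 - 213) + 39330/13047 = 17130/(-214) + 39330*(1/13047) = 17130*(-1/214) + 13110/4349 = -8565/107 + 13110/4349 = -35846415/465343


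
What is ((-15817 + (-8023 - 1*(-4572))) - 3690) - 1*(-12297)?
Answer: -10661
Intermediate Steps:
((-15817 + (-8023 - 1*(-4572))) - 3690) - 1*(-12297) = ((-15817 + (-8023 + 4572)) - 3690) + 12297 = ((-15817 - 3451) - 3690) + 12297 = (-19268 - 3690) + 12297 = -22958 + 12297 = -10661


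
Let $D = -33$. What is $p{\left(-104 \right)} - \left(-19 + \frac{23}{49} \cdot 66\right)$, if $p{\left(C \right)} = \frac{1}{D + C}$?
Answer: $- \frac{80468}{6713} \approx -11.987$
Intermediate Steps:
$p{\left(C \right)} = \frac{1}{-33 + C}$
$p{\left(-104 \right)} - \left(-19 + \frac{23}{49} \cdot 66\right) = \frac{1}{-33 - 104} - \left(-19 + \frac{23}{49} \cdot 66\right) = \frac{1}{-137} - \left(-19 + 23 \cdot \frac{1}{49} \cdot 66\right) = - \frac{1}{137} - \left(-19 + \frac{23}{49} \cdot 66\right) = - \frac{1}{137} - \left(-19 + \frac{1518}{49}\right) = - \frac{1}{137} - \frac{587}{49} = - \frac{80468}{6713}$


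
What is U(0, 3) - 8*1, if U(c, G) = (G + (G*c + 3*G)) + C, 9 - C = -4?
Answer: 17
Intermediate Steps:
C = 13 (C = 9 - 1*(-4) = 9 + 4 = 13)
U(c, G) = 13 + 4*G + G*c (U(c, G) = (G + (G*c + 3*G)) + 13 = (G + (3*G + G*c)) + 13 = (4*G + G*c) + 13 = 13 + 4*G + G*c)
U(0, 3) - 8*1 = (13 + 4*3 + 3*0) - 8*1 = (13 + 12 + 0) - 8 = 25 - 8 = 17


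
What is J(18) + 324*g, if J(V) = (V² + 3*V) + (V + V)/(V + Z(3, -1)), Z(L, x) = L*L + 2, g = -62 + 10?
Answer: -477594/29 ≈ -16469.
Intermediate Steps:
g = -52
Z(L, x) = 2 + L² (Z(L, x) = L² + 2 = 2 + L²)
J(V) = V² + 3*V + 2*V/(11 + V) (J(V) = (V² + 3*V) + (V + V)/(V + (2 + 3²)) = (V² + 3*V) + (2*V)/(V + (2 + 9)) = (V² + 3*V) + (2*V)/(V + 11) = (V² + 3*V) + (2*V)/(11 + V) = (V² + 3*V) + 2*V/(11 + V) = V² + 3*V + 2*V/(11 + V))
J(18) + 324*g = 18*(35 + 18² + 14*18)/(11 + 18) + 324*(-52) = 18*(35 + 324 + 252)/29 - 16848 = 18*(1/29)*611 - 16848 = 10998/29 - 16848 = -477594/29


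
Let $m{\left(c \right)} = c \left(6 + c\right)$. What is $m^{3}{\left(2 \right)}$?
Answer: $4096$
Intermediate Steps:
$m^{3}{\left(2 \right)} = \left(2 \left(6 + 2\right)\right)^{3} = \left(2 \cdot 8\right)^{3} = 16^{3} = 4096$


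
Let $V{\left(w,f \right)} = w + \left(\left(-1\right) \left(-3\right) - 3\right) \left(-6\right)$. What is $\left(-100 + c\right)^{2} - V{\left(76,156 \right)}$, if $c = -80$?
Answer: $32324$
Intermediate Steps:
$V{\left(w,f \right)} = w$ ($V{\left(w,f \right)} = w + \left(3 - 3\right) \left(-6\right) = w + 0 \left(-6\right) = w + 0 = w$)
$\left(-100 + c\right)^{2} - V{\left(76,156 \right)} = \left(-100 - 80\right)^{2} - 76 = \left(-180\right)^{2} - 76 = 32400 - 76 = 32324$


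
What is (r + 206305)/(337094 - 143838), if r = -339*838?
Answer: -11111/27608 ≈ -0.40246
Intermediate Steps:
r = -284082
(r + 206305)/(337094 - 143838) = (-284082 + 206305)/(337094 - 143838) = -77777/193256 = -77777*1/193256 = -11111/27608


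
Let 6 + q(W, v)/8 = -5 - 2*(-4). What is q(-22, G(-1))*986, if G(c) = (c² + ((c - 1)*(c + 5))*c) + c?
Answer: -23664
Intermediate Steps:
G(c) = c + c² + c*(-1 + c)*(5 + c) (G(c) = (c² + ((-1 + c)*(5 + c))*c) + c = (c² + c*(-1 + c)*(5 + c)) + c = c + c² + c*(-1 + c)*(5 + c))
q(W, v) = -24 (q(W, v) = -48 + 8*(-5 - 2*(-4)) = -48 + 8*(-5 + 8) = -48 + 8*3 = -48 + 24 = -24)
q(-22, G(-1))*986 = -24*986 = -23664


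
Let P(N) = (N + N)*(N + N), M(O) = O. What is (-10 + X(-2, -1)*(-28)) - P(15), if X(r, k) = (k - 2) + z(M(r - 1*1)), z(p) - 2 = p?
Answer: -798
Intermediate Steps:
z(p) = 2 + p
X(r, k) = -1 + k + r (X(r, k) = (k - 2) + (2 + (r - 1*1)) = (-2 + k) + (2 + (r - 1)) = (-2 + k) + (2 + (-1 + r)) = (-2 + k) + (1 + r) = -1 + k + r)
P(N) = 4*N**2 (P(N) = (2*N)*(2*N) = 4*N**2)
(-10 + X(-2, -1)*(-28)) - P(15) = (-10 + (-1 - 1 - 2)*(-28)) - 4*15**2 = (-10 - 4*(-28)) - 4*225 = (-10 + 112) - 1*900 = 102 - 900 = -798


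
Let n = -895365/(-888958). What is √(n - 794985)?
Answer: I*√12821085292767630/126994 ≈ 891.62*I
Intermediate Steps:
n = 895365/888958 (n = -895365*(-1/888958) = 895365/888958 ≈ 1.0072)
√(n - 794985) = √(895365/888958 - 794985) = √(-706707380265/888958) = I*√12821085292767630/126994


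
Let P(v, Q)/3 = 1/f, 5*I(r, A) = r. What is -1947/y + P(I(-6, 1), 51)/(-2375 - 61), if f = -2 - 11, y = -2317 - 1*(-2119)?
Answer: 311405/31668 ≈ 9.8334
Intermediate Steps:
I(r, A) = r/5
y = -198 (y = -2317 + 2119 = -198)
f = -13
P(v, Q) = -3/13 (P(v, Q) = 3/(-13) = 3*(-1/13) = -3/13)
-1947/y + P(I(-6, 1), 51)/(-2375 - 61) = -1947/(-198) - 3/(13*(-2375 - 61)) = -1947*(-1/198) - 3/13/(-2436) = 59/6 - 3/13*(-1/2436) = 59/6 + 1/10556 = 311405/31668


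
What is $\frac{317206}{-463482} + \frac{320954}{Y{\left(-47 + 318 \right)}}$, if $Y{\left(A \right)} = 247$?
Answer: $\frac{74339025973}{57240027} \approx 1298.7$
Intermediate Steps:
$\frac{317206}{-463482} + \frac{320954}{Y{\left(-47 + 318 \right)}} = \frac{317206}{-463482} + \frac{320954}{247} = 317206 \left(- \frac{1}{463482}\right) + 320954 \cdot \frac{1}{247} = - \frac{158603}{231741} + \frac{320954}{247} = \frac{74339025973}{57240027}$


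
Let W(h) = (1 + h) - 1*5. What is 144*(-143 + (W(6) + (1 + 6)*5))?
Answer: -15264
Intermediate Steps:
W(h) = -4 + h (W(h) = (1 + h) - 5 = -4 + h)
144*(-143 + (W(6) + (1 + 6)*5)) = 144*(-143 + ((-4 + 6) + (1 + 6)*5)) = 144*(-143 + (2 + 7*5)) = 144*(-143 + (2 + 35)) = 144*(-143 + 37) = 144*(-106) = -15264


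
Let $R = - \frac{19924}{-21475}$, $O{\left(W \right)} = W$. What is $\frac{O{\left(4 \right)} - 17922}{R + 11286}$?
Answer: $- \frac{192394525}{121193387} \approx -1.5875$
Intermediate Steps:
$R = \frac{19924}{21475}$ ($R = \left(-19924\right) \left(- \frac{1}{21475}\right) = \frac{19924}{21475} \approx 0.92778$)
$\frac{O{\left(4 \right)} - 17922}{R + 11286} = \frac{4 - 17922}{\frac{19924}{21475} + 11286} = - \frac{17918}{\frac{242386774}{21475}} = \left(-17918\right) \frac{21475}{242386774} = - \frac{192394525}{121193387}$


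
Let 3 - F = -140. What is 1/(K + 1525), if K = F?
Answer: 1/1668 ≈ 0.00059952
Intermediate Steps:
F = 143 (F = 3 - 1*(-140) = 3 + 140 = 143)
K = 143
1/(K + 1525) = 1/(143 + 1525) = 1/1668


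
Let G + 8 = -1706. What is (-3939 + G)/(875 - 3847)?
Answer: 5653/2972 ≈ 1.9021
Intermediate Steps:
G = -1714 (G = -8 - 1706 = -1714)
(-3939 + G)/(875 - 3847) = (-3939 - 1714)/(875 - 3847) = -5653/(-2972) = -5653*(-1/2972) = 5653/2972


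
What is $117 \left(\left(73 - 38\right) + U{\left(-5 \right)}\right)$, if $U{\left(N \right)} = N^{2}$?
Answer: $7020$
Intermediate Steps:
$117 \left(\left(73 - 38\right) + U{\left(-5 \right)}\right) = 117 \left(\left(73 - 38\right) + \left(-5\right)^{2}\right) = 117 \left(35 + 25\right) = 117 \cdot 60 = 7020$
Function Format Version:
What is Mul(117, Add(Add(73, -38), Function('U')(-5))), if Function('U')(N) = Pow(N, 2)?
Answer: 7020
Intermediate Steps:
Mul(117, Add(Add(73, -38), Function('U')(-5))) = Mul(117, Add(Add(73, -38), Pow(-5, 2))) = Mul(117, Add(35, 25)) = Mul(117, 60) = 7020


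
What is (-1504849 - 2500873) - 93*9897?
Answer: -4926143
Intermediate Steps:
(-1504849 - 2500873) - 93*9897 = -4005722 - 920421 = -4926143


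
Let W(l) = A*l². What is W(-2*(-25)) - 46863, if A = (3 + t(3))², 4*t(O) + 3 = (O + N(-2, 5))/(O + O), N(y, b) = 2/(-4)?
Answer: -19012463/576 ≈ -33008.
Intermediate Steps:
N(y, b) = -½ (N(y, b) = 2*(-¼) = -½)
t(O) = -¾ + (-½ + O)/(8*O) (t(O) = -¾ + ((O - ½)/(O + O))/4 = -¾ + ((-½ + O)/((2*O)))/4 = -¾ + ((-½ + O)*(1/(2*O)))/4 = -¾ + ((-½ + O)/(2*O))/4 = -¾ + (-½ + O)/(8*O))
A = 12769/2304 (A = (3 + (1/16)*(-1 - 10*3)/3)² = (3 + (1/16)*(⅓)*(-1 - 30))² = (3 + (1/16)*(⅓)*(-31))² = (3 - 31/48)² = (113/48)² = 12769/2304 ≈ 5.5421)
W(l) = 12769*l²/2304
W(-2*(-25)) - 46863 = 12769*(-2*(-25))²/2304 - 46863 = (12769/2304)*50² - 46863 = (12769/2304)*2500 - 46863 = 7980625/576 - 46863 = -19012463/576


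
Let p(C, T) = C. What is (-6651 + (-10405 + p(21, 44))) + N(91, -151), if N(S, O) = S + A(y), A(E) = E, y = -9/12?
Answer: -67779/4 ≈ -16945.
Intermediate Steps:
y = -¾ (y = -9*1/12 = -¾ ≈ -0.75000)
N(S, O) = -¾ + S (N(S, O) = S - ¾ = -¾ + S)
(-6651 + (-10405 + p(21, 44))) + N(91, -151) = (-6651 + (-10405 + 21)) + (-¾ + 91) = (-6651 - 10384) + 361/4 = -17035 + 361/4 = -67779/4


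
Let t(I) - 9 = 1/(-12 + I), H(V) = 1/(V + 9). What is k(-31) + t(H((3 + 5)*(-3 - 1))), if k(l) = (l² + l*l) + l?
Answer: 526277/277 ≈ 1899.9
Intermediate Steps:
k(l) = l + 2*l² (k(l) = (l² + l²) + l = 2*l² + l = l + 2*l²)
H(V) = 1/(9 + V)
t(I) = 9 + 1/(-12 + I)
k(-31) + t(H((3 + 5)*(-3 - 1))) = -31*(1 + 2*(-31)) + (-107 + 9/(9 + (3 + 5)*(-3 - 1)))/(-12 + 1/(9 + (3 + 5)*(-3 - 1))) = -31*(1 - 62) + (-107 + 9/(9 + 8*(-4)))/(-12 + 1/(9 + 8*(-4))) = -31*(-61) + (-107 + 9/(9 - 32))/(-12 + 1/(9 - 32)) = 1891 + (-107 + 9/(-23))/(-12 + 1/(-23)) = 1891 + (-107 + 9*(-1/23))/(-12 - 1/23) = 1891 + (-107 - 9/23)/(-277/23) = 1891 - 23/277*(-2470/23) = 1891 + 2470/277 = 526277/277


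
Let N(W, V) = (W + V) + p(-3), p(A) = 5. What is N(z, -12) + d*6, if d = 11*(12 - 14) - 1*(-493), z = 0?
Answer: 2819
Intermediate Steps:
N(W, V) = 5 + V + W (N(W, V) = (W + V) + 5 = (V + W) + 5 = 5 + V + W)
d = 471 (d = 11*(-2) + 493 = -22 + 493 = 471)
N(z, -12) + d*6 = (5 - 12 + 0) + 471*6 = -7 + 2826 = 2819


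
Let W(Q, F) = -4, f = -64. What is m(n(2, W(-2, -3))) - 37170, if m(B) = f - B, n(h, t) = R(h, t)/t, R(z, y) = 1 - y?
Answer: -148931/4 ≈ -37233.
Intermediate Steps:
n(h, t) = (1 - t)/t
m(B) = -64 - B
m(n(2, W(-2, -3))) - 37170 = (-64 - (1 - 1*(-4))/(-4)) - 37170 = (-64 - (-1)*(1 + 4)/4) - 37170 = (-64 - (-1)*5/4) - 37170 = (-64 - 1*(-5/4)) - 37170 = (-64 + 5/4) - 37170 = -251/4 - 37170 = -148931/4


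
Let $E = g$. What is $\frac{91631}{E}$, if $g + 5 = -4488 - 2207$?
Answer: $- \frac{91631}{6700} \approx -13.676$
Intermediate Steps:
$g = -6700$ ($g = -5 - 6695 = -6700$)
$E = -6700$
$\frac{91631}{E} = \frac{91631}{-6700} = 91631 \left(- \frac{1}{6700}\right) = - \frac{91631}{6700}$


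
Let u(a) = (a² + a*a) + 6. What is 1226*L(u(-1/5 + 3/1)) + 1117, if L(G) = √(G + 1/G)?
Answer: 1117 + 613*√159558838/1355 ≈ 6831.5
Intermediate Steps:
u(a) = 6 + 2*a² (u(a) = (a² + a²) + 6 = 2*a² + 6 = 6 + 2*a²)
1226*L(u(-1/5 + 3/1)) + 1117 = 1226*√((6 + 2*(-1/5 + 3/1)²) + 1/(6 + 2*(-1/5 + 3/1)²)) + 1117 = 1226*√((6 + 2*(-1*⅕ + 3*1)²) + 1/(6 + 2*(-1*⅕ + 3*1)²)) + 1117 = 1226*√((6 + 2*(-⅕ + 3)²) + 1/(6 + 2*(-⅕ + 3)²)) + 1117 = 1226*√((6 + 2*(14/5)²) + 1/(6 + 2*(14/5)²)) + 1117 = 1226*√((6 + 2*(196/25)) + 1/(6 + 2*(196/25))) + 1117 = 1226*√((6 + 392/25) + 1/(6 + 392/25)) + 1117 = 1226*√(542/25 + 1/(542/25)) + 1117 = 1226*√(542/25 + 25/542) + 1117 = 1226*√(294389/13550) + 1117 = 1226*(√159558838/2710) + 1117 = 613*√159558838/1355 + 1117 = 1117 + 613*√159558838/1355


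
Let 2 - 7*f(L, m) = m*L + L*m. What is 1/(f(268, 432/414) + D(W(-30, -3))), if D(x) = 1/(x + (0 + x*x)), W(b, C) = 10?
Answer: -17710/1409819 ≈ -0.012562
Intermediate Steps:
D(x) = 1/(x + x**2) (D(x) = 1/(x + (0 + x**2)) = 1/(x + x**2))
f(L, m) = 2/7 - 2*L*m/7 (f(L, m) = 2/7 - (m*L + L*m)/7 = 2/7 - (L*m + L*m)/7 = 2/7 - 2*L*m/7)
1/(f(268, 432/414) + D(W(-30, -3))) = 1/((2/7 - 2/7*268*432/414) + 1/(10*(1 + 10))) = 1/((2/7 - 2/7*268*432*(1/414)) + (1/10)/11) = 1/((2/7 - 2/7*268*24/23) + (1/10)*(1/11)) = 1/((2/7 - 12864/161) + 1/110) = 1/(-12818/161 + 1/110) = 1/(-1409819/17710) = -17710/1409819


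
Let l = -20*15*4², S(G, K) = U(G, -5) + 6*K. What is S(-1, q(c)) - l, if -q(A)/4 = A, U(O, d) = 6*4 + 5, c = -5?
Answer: 4949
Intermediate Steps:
U(O, d) = 29 (U(O, d) = 24 + 5 = 29)
q(A) = -4*A
S(G, K) = 29 + 6*K
l = -4800 (l = -300*16 = -4800)
S(-1, q(c)) - l = (29 + 6*(-4*(-5))) - 1*(-4800) = (29 + 6*20) + 4800 = (29 + 120) + 4800 = 149 + 4800 = 4949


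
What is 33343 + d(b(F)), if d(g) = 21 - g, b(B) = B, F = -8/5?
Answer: 166828/5 ≈ 33366.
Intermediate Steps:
F = -8/5 (F = -8*⅕ = -8/5 ≈ -1.6000)
33343 + d(b(F)) = 33343 + (21 - 1*(-8/5)) = 33343 + (21 + 8/5) = 33343 + 113/5 = 166828/5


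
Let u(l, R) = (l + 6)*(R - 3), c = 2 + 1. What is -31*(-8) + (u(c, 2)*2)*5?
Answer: 158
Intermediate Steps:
c = 3
u(l, R) = (-3 + R)*(6 + l) (u(l, R) = (6 + l)*(-3 + R) = (-3 + R)*(6 + l))
-31*(-8) + (u(c, 2)*2)*5 = -31*(-8) + ((-18 - 3*3 + 6*2 + 2*3)*2)*5 = 248 + ((-18 - 9 + 12 + 6)*2)*5 = 248 - 9*2*5 = 248 - 18*5 = 248 - 90 = 158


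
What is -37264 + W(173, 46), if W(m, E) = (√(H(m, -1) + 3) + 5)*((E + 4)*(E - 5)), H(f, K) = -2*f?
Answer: -27014 + 14350*I*√7 ≈ -27014.0 + 37967.0*I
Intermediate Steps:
W(m, E) = (-5 + E)*(4 + E)*(5 + √(3 - 2*m)) (W(m, E) = (√(-2*m + 3) + 5)*((E + 4)*(E - 5)) = (√(3 - 2*m) + 5)*((4 + E)*(-5 + E)) = (5 + √(3 - 2*m))*((-5 + E)*(4 + E)) = (-5 + E)*(4 + E)*(5 + √(3 - 2*m)))
-37264 + W(173, 46) = -37264 + (-100 - 20*√(3 - 2*173) - 5*46 + 5*46² + 46²*√(3 - 2*173) - 1*46*√(3 - 2*173)) = -37264 + (-100 - 20*√(3 - 346) - 230 + 5*2116 + 2116*√(3 - 346) - 1*46*√(3 - 346)) = -37264 + (-100 - 140*I*√7 - 230 + 10580 + 2116*√(-343) - 1*46*√(-343)) = -37264 + (-100 - 140*I*√7 - 230 + 10580 + 2116*(7*I*√7) - 1*46*7*I*√7) = -37264 + (-100 - 140*I*√7 - 230 + 10580 + 14812*I*√7 - 322*I*√7) = -37264 + (10250 + 14350*I*√7) = -27014 + 14350*I*√7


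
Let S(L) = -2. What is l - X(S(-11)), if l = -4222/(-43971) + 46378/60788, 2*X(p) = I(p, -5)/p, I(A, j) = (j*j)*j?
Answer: -81232476901/2672909148 ≈ -30.391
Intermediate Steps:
I(A, j) = j**3 (I(A, j) = j**2*j = j**3)
X(p) = -125/(2*p) (X(p) = ((-5)**3/p)/2 = (-125/p)/2 = -125/(2*p))
l = 1147966987/1336454574 (l = -4222*(-1/43971) + 46378*(1/60788) = 4222/43971 + 23189/30394 = 1147966987/1336454574 ≈ 0.85896)
l - X(S(-11)) = 1147966987/1336454574 - (-125)/(2*(-2)) = 1147966987/1336454574 - (-125)*(-1)/(2*2) = 1147966987/1336454574 - 1*125/4 = 1147966987/1336454574 - 125/4 = -81232476901/2672909148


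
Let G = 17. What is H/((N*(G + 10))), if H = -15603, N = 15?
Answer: -5201/135 ≈ -38.526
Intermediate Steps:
H/((N*(G + 10))) = -15603*1/(15*(17 + 10)) = -15603/(15*27) = -15603/405 = -15603*1/405 = -5201/135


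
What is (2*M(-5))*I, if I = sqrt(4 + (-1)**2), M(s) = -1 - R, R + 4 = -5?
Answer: 16*sqrt(5) ≈ 35.777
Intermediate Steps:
R = -9 (R = -4 - 5 = -9)
M(s) = 8 (M(s) = -1 - 1*(-9) = -1 + 9 = 8)
I = sqrt(5) (I = sqrt(4 + 1) = sqrt(5) ≈ 2.2361)
(2*M(-5))*I = (2*8)*sqrt(5) = 16*sqrt(5)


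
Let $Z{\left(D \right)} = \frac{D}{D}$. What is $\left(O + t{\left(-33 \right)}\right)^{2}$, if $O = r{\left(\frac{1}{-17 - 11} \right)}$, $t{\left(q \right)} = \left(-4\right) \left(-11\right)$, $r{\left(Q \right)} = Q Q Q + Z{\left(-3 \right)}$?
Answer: $\frac{975825889921}{481890304} \approx 2025.0$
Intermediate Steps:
$Z{\left(D \right)} = 1$
$r{\left(Q \right)} = 1 + Q^{3}$ ($r{\left(Q \right)} = Q Q Q + 1 = Q^{2} Q + 1 = Q^{3} + 1 = 1 + Q^{3}$)
$t{\left(q \right)} = 44$
$O = \frac{21951}{21952}$ ($O = 1 + \left(\frac{1}{-17 - 11}\right)^{3} = 1 + \left(\frac{1}{-28}\right)^{3} = 1 + \left(- \frac{1}{28}\right)^{3} = 1 - \frac{1}{21952} = \frac{21951}{21952} \approx 0.99995$)
$\left(O + t{\left(-33 \right)}\right)^{2} = \left(\frac{21951}{21952} + 44\right)^{2} = \left(\frac{987839}{21952}\right)^{2} = \frac{975825889921}{481890304}$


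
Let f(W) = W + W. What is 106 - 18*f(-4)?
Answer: 250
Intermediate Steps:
f(W) = 2*W
106 - 18*f(-4) = 106 - 36*(-4) = 106 - 18*(-8) = 106 + 144 = 250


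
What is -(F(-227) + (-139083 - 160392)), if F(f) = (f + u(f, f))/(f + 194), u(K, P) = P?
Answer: 9882221/33 ≈ 2.9946e+5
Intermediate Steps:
F(f) = 2*f/(194 + f) (F(f) = (f + f)/(f + 194) = (2*f)/(194 + f) = 2*f/(194 + f))
-(F(-227) + (-139083 - 160392)) = -(2*(-227)/(194 - 227) + (-139083 - 160392)) = -(2*(-227)/(-33) - 299475) = -(2*(-227)*(-1/33) - 299475) = -(454/33 - 299475) = -1*(-9882221/33) = 9882221/33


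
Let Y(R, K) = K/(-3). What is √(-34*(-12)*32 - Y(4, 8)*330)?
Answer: 4*√871 ≈ 118.05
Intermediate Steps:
Y(R, K) = -K/3 (Y(R, K) = K*(-⅓) = -K/3)
√(-34*(-12)*32 - Y(4, 8)*330) = √(-34*(-12)*32 - (-⅓*8)*330) = √(408*32 - (-8)*330/3) = √(13056 - 1*(-880)) = √(13056 + 880) = √13936 = 4*√871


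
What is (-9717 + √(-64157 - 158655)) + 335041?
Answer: 325324 + 2*I*√55703 ≈ 3.2532e+5 + 472.03*I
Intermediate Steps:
(-9717 + √(-64157 - 158655)) + 335041 = (-9717 + √(-222812)) + 335041 = (-9717 + 2*I*√55703) + 335041 = 325324 + 2*I*√55703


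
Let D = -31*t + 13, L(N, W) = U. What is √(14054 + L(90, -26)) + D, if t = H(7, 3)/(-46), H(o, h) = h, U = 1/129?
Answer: 691/46 + √233872743/129 ≈ 133.57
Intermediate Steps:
U = 1/129 ≈ 0.0077519
L(N, W) = 1/129
t = -3/46 (t = 3/(-46) = 3*(-1/46) = -3/46 ≈ -0.065217)
D = 691/46 (D = -31*(-3/46) + 13 = 93/46 + 13 = 691/46 ≈ 15.022)
√(14054 + L(90, -26)) + D = √(14054 + 1/129) + 691/46 = √(1812967/129) + 691/46 = √233872743/129 + 691/46 = 691/46 + √233872743/129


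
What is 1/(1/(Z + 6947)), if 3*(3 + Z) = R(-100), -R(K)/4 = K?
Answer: 21232/3 ≈ 7077.3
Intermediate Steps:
R(K) = -4*K
Z = 391/3 (Z = -3 + (-4*(-100))/3 = -3 + (⅓)*400 = -3 + 400/3 = 391/3 ≈ 130.33)
1/(1/(Z + 6947)) = 1/(1/(391/3 + 6947)) = 1/(1/(21232/3)) = 1/(3/21232) = 21232/3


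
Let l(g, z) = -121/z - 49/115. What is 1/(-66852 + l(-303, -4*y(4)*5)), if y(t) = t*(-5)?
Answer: -9200/615045103 ≈ -1.4958e-5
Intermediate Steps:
y(t) = -5*t
l(g, z) = -49/115 - 121/z (l(g, z) = -121/z - 49*1/115 = -121/z - 49/115 = -49/115 - 121/z)
1/(-66852 + l(-303, -4*y(4)*5)) = 1/(-66852 + (-49/115 - 121/(-(-20)*4*5))) = 1/(-66852 + (-49/115 - 121/(-4*(-20)*5))) = 1/(-66852 + (-49/115 - 121/(80*5))) = 1/(-66852 + (-49/115 - 121/400)) = 1/(-66852 - 6703/9200) = 1/(-615045103/9200) = -9200/615045103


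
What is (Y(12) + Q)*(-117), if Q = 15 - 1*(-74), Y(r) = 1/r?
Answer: -41691/4 ≈ -10423.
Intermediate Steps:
Y(r) = 1/r
Q = 89 (Q = 15 + 74 = 89)
(Y(12) + Q)*(-117) = (1/12 + 89)*(-117) = (1069/12)*(-117) = -41691/4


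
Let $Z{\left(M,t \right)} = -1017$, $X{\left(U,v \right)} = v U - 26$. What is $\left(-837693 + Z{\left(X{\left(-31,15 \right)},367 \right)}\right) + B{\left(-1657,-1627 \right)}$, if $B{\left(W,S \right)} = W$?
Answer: $-840367$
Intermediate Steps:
$X{\left(U,v \right)} = -26 + U v$ ($X{\left(U,v \right)} = U v - 26 = -26 + U v$)
$\left(-837693 + Z{\left(X{\left(-31,15 \right)},367 \right)}\right) + B{\left(-1657,-1627 \right)} = \left(-837693 - 1017\right) - 1657 = -838710 - 1657 = -840367$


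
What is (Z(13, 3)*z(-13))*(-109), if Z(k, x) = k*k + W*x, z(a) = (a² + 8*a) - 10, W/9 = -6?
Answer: -41965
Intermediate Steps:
W = -54 (W = 9*(-6) = -54)
z(a) = -10 + a² + 8*a
Z(k, x) = k² - 54*x (Z(k, x) = k*k - 54*x = k² - 54*x)
(Z(13, 3)*z(-13))*(-109) = ((13² - 54*3)*(-10 + (-13)² + 8*(-13)))*(-109) = ((169 - 162)*(-10 + 169 - 104))*(-109) = (7*55)*(-109) = 385*(-109) = -41965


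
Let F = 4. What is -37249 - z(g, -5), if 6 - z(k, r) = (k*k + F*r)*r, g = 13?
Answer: -38000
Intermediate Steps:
z(k, r) = 6 - r*(k**2 + 4*r) (z(k, r) = 6 - (k*k + 4*r)*r = 6 - (k**2 + 4*r)*r = 6 - r*(k**2 + 4*r))
-37249 - z(g, -5) = -37249 - (6 - 4*(-5)**2 - 1*(-5)*13**2) = -37249 - (6 - 4*25 - 1*(-5)*169) = -37249 - (6 - 100 + 845) = -37249 - 1*751 = -37249 - 751 = -38000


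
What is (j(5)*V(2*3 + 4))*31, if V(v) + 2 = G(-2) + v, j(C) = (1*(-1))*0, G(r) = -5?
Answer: 0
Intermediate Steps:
j(C) = 0 (j(C) = -1*0 = 0)
V(v) = -7 + v (V(v) = -2 + (-5 + v) = -7 + v)
(j(5)*V(2*3 + 4))*31 = (0*(-7 + (2*3 + 4)))*31 = (0*(-7 + (6 + 4)))*31 = (0*(-7 + 10))*31 = (0*3)*31 = 0*31 = 0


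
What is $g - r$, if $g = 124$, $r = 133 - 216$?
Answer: $207$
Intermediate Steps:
$r = -83$ ($r = 133 - 216 = -83$)
$g - r = 124 - -83 = 124 + 83 = 207$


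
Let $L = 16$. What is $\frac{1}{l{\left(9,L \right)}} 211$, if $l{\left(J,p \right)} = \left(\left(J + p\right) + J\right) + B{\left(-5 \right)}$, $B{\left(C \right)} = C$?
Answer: $\frac{211}{29} \approx 7.2759$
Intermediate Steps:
$l{\left(J,p \right)} = -5 + p + 2 J$ ($l{\left(J,p \right)} = \left(\left(J + p\right) + J\right) - 5 = \left(p + 2 J\right) - 5 = -5 + p + 2 J$)
$\frac{1}{l{\left(9,L \right)}} 211 = \frac{1}{-5 + 16 + 2 \cdot 9} \cdot 211 = \frac{1}{-5 + 16 + 18} \cdot 211 = \frac{1}{29} \cdot 211 = \frac{211}{29}$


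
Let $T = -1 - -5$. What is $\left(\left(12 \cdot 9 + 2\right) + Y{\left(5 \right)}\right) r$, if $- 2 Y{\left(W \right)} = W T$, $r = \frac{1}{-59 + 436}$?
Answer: $\frac{100}{377} \approx 0.26525$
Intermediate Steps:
$r = \frac{1}{377} \approx 0.0026525$
$T = 4$ ($T = -1 + 5 = 4$)
$Y{\left(W \right)} = - 2 W$ ($Y{\left(W \right)} = - \frac{W 4}{2} = - \frac{4 W}{2} = - 2 W$)
$\left(\left(12 \cdot 9 + 2\right) + Y{\left(5 \right)}\right) r = \left(\left(12 \cdot 9 + 2\right) - 10\right) \frac{1}{377} = \left(\left(108 + 2\right) - 10\right) \frac{1}{377} = \left(110 - 10\right) \frac{1}{377} = 100 \cdot \frac{1}{377} = \frac{100}{377}$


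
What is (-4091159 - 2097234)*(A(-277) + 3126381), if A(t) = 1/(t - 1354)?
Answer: -31555404370152130/1631 ≈ -1.9347e+13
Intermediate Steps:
A(t) = 1/(-1354 + t)
(-4091159 - 2097234)*(A(-277) + 3126381) = (-4091159 - 2097234)*(1/(-1354 - 277) + 3126381) = -6188393*(1/(-1631) + 3126381) = -6188393*(-1/1631 + 3126381) = -6188393*5099127410/1631 = -31555404370152130/1631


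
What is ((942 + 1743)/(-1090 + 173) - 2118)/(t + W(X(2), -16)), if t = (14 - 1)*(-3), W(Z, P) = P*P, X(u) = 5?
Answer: -1944891/198989 ≈ -9.7739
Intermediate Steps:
W(Z, P) = P²
t = -39 (t = 13*(-3) = -39)
((942 + 1743)/(-1090 + 173) - 2118)/(t + W(X(2), -16)) = ((942 + 1743)/(-1090 + 173) - 2118)/(-39 + (-16)²) = (2685/(-917) - 2118)/(-39 + 256) = (2685*(-1/917) - 2118)/217 = (-2685/917 - 2118)*(1/217) = -1944891/917*1/217 = -1944891/198989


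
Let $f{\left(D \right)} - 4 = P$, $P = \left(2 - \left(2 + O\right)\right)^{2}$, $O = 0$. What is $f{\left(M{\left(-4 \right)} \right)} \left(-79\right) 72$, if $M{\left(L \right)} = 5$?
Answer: $-22752$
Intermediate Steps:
$P = 0$ ($P = \left(2 - 2\right)^{2} = 0^{2} = 0$)
$f{\left(D \right)} = 4$ ($f{\left(D \right)} = 4 + 0 = 4$)
$f{\left(M{\left(-4 \right)} \right)} \left(-79\right) 72 = 4 \left(-79\right) 72 = \left(-316\right) 72 = -22752$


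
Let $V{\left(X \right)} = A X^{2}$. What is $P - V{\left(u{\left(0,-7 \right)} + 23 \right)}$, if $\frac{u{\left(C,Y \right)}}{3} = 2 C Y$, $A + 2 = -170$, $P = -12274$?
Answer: $78714$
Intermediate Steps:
$A = -172$ ($A = -2 - 170 = -172$)
$u{\left(C,Y \right)} = 6 C Y$ ($u{\left(C,Y \right)} = 3 \cdot 2 C Y = 6 C Y$)
$V{\left(X \right)} = - 172 X^{2}$
$P - V{\left(u{\left(0,-7 \right)} + 23 \right)} = -12274 - - 172 \left(6 \cdot 0 \left(-7\right) + 23\right)^{2} = -12274 - - 172 \left(0 + 23\right)^{2} = -12274 - - 172 \cdot 23^{2} = -12274 - \left(-172\right) 529 = -12274 - -90988 = -12274 + 90988 = 78714$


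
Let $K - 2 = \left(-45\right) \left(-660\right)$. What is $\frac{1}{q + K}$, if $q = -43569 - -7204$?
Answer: $- \frac{1}{6663} \approx -0.00015008$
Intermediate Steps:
$K = 29702$ ($K = 2 - -29700 = 2 + 29700 = 29702$)
$q = -36365$ ($q = -43569 + 7204 = -36365$)
$\frac{1}{q + K} = \frac{1}{-36365 + 29702} = \frac{1}{-6663} = - \frac{1}{6663}$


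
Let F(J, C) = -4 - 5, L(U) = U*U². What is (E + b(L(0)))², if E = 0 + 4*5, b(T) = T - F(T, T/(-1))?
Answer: 841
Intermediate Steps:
L(U) = U³
F(J, C) = -9
b(T) = 9 + T (b(T) = T - 1*(-9) = T + 9 = 9 + T)
E = 20 (E = 0 + 20 = 20)
(E + b(L(0)))² = (20 + (9 + 0³))² = (20 + (9 + 0))² = (20 + 9)² = 29² = 841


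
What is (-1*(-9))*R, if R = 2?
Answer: 18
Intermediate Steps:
(-1*(-9))*R = -1*(-9)*2 = 9*2 = 18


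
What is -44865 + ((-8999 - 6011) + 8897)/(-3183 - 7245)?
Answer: -467846107/10428 ≈ -44864.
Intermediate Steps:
-44865 + ((-8999 - 6011) + 8897)/(-3183 - 7245) = -44865 + (-15010 + 8897)/(-10428) = -44865 - 6113*(-1/10428) = -44865 + 6113/10428 = -467846107/10428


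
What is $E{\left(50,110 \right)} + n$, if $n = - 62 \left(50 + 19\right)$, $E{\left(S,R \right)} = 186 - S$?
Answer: $-4142$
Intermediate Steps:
$n = -4278$ ($n = \left(-62\right) 69 = -4278$)
$E{\left(50,110 \right)} + n = \left(186 - 50\right) - 4278 = 136 - 4278 = -4142$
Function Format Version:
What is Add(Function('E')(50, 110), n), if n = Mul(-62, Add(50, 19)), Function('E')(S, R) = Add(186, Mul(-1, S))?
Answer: -4142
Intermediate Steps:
n = -4278 (n = Mul(-62, 69) = -4278)
Add(Function('E')(50, 110), n) = Add(Add(186, Mul(-1, 50)), -4278) = Add(Add(186, -50), -4278) = Add(136, -4278) = -4142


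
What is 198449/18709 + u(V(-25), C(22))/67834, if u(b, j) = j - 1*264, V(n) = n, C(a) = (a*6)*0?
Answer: 6728325145/634553153 ≈ 10.603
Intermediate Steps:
C(a) = 0 (C(a) = (6*a)*0 = 0)
u(b, j) = -264 + j (u(b, j) = j - 264 = -264 + j)
198449/18709 + u(V(-25), C(22))/67834 = 198449/18709 + (-264 + 0)/67834 = 198449*(1/18709) - 264*1/67834 = 198449/18709 - 132/33917 = 6728325145/634553153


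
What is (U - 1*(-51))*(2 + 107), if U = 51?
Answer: 11118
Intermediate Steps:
(U - 1*(-51))*(2 + 107) = (51 - 1*(-51))*(2 + 107) = (51 + 51)*109 = 102*109 = 11118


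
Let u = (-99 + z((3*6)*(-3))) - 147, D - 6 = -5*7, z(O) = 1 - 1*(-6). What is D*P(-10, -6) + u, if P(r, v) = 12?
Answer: -587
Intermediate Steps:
z(O) = 7 (z(O) = 1 + 6 = 7)
D = -29 (D = 6 - 5*7 = 6 - 35 = -29)
u = -239 (u = (-99 + 7) - 147 = -92 - 147 = -239)
D*P(-10, -6) + u = -29*12 - 239 = -348 - 239 = -587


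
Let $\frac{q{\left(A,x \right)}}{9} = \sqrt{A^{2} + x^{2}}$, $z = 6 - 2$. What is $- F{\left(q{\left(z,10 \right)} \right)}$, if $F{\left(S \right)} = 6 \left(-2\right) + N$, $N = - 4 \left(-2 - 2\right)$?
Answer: $-4$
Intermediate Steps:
$z = 4$
$N = 16$ ($N = \left(-4\right) \left(-4\right) = 16$)
$q{\left(A,x \right)} = 9 \sqrt{A^{2} + x^{2}}$
$F{\left(S \right)} = 4$ ($F{\left(S \right)} = 6 \left(-2\right) + 16 = -12 + 16 = 4$)
$- F{\left(q{\left(z,10 \right)} \right)} = \left(-1\right) 4 = -4$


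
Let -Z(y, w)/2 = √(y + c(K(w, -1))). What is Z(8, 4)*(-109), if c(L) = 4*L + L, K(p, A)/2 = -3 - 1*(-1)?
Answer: 436*I*√3 ≈ 755.17*I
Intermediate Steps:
K(p, A) = -4 (K(p, A) = 2*(-3 - 1*(-1)) = 2*(-3 + 1) = 2*(-2) = -4)
c(L) = 5*L
Z(y, w) = -2*√(-20 + y) (Z(y, w) = -2*√(y + 5*(-4)) = -2*√(y - 20) = -2*√(-20 + y))
Z(8, 4)*(-109) = -2*√(-20 + 8)*(-109) = -4*I*√3*(-109) = 436*I*√3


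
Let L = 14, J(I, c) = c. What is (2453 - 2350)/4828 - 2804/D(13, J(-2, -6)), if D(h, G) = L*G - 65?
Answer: 13553059/719372 ≈ 18.840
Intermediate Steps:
D(h, G) = -65 + 14*G (D(h, G) = 14*G - 65 = -65 + 14*G)
(2453 - 2350)/4828 - 2804/D(13, J(-2, -6)) = (2453 - 2350)/4828 - 2804/(-65 + 14*(-6)) = 103*(1/4828) - 2804/(-65 - 84) = 103/4828 - 2804/(-149) = 103/4828 - 2804*(-1/149) = 103/4828 + 2804/149 = 13553059/719372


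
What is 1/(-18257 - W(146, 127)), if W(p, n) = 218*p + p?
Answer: -1/50231 ≈ -1.9908e-5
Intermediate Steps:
W(p, n) = 219*p
1/(-18257 - W(146, 127)) = 1/(-18257 - 219*146) = 1/(-18257 - 1*31974) = 1/(-18257 - 31974) = 1/(-50231) = -1/50231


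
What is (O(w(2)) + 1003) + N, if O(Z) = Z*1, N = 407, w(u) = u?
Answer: 1412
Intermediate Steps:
O(Z) = Z
(O(w(2)) + 1003) + N = (2 + 1003) + 407 = 1005 + 407 = 1412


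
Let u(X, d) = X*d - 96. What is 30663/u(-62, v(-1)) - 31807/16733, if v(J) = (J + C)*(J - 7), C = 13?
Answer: 108940729/32662816 ≈ 3.3353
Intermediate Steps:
v(J) = (-7 + J)*(13 + J) (v(J) = (J + 13)*(J - 7) = (13 + J)*(-7 + J) = (-7 + J)*(13 + J))
u(X, d) = -96 + X*d
30663/u(-62, v(-1)) - 31807/16733 = 30663/(-96 - 62*(-91 + (-1)² + 6*(-1))) - 31807/16733 = 30663/(-96 - 62*(-91 + 1 - 6)) - 31807*1/16733 = 30663/(-96 - 62*(-96)) - 31807/16733 = 30663/(-96 + 5952) - 31807/16733 = 30663/5856 - 31807/16733 = 30663*(1/5856) - 31807/16733 = 10221/1952 - 31807/16733 = 108940729/32662816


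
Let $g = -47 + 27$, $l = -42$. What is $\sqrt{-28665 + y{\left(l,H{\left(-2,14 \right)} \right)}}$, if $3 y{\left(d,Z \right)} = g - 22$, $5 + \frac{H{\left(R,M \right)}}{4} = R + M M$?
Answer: $i \sqrt{28679} \approx 169.35 i$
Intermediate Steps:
$H{\left(R,M \right)} = -20 + 4 R + 4 M^{2}$ ($H{\left(R,M \right)} = -20 + 4 \left(R + M M\right) = -20 + 4 \left(R + M^{2}\right) = -20 + \left(4 R + 4 M^{2}\right) = -20 + 4 R + 4 M^{2}$)
$g = -20$
$y{\left(d,Z \right)} = -14$ ($y{\left(d,Z \right)} = \frac{-20 - 22}{3} = \frac{1}{3} \left(-42\right) = -14$)
$\sqrt{-28665 + y{\left(l,H{\left(-2,14 \right)} \right)}} = \sqrt{-28665 - 14} = \sqrt{-28679} = i \sqrt{28679}$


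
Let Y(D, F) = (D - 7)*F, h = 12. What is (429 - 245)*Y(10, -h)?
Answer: -6624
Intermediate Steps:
Y(D, F) = F*(-7 + D) (Y(D, F) = (-7 + D)*F = F*(-7 + D))
(429 - 245)*Y(10, -h) = (429 - 245)*((-1*12)*(-7 + 10)) = 184*(-12*3) = 184*(-36) = -6624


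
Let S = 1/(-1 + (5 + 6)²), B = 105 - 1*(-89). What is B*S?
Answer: 97/60 ≈ 1.6167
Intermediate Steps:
B = 194 (B = 105 + 89 = 194)
S = 1/120 (S = 1/(-1 + 11²) = 1/(-1 + 121) = 1/120 ≈ 0.0083333)
B*S = 194*(1/120) = 97/60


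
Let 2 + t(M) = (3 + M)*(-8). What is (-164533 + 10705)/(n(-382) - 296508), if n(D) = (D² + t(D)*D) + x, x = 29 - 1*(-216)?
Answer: 17092/145311 ≈ 0.11762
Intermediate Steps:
t(M) = -26 - 8*M (t(M) = -2 + (3 + M)*(-8) = -2 + (-24 - 8*M) = -26 - 8*M)
x = 245 (x = 29 + 216 = 245)
n(D) = 245 + D² + D*(-26 - 8*D) (n(D) = (D² + (-26 - 8*D)*D) + 245 = (D² + D*(-26 - 8*D)) + 245 = 245 + D² + D*(-26 - 8*D))
(-164533 + 10705)/(n(-382) - 296508) = (-164533 + 10705)/((245 - 26*(-382) - 7*(-382)²) - 296508) = -153828/((245 + 9932 - 7*145924) - 296508) = -153828/((245 + 9932 - 1021468) - 296508) = -153828/(-1011291 - 296508) = -153828/(-1307799) = -153828*(-1/1307799) = 17092/145311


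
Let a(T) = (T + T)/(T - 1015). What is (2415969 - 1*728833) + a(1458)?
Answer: 747404164/443 ≈ 1.6871e+6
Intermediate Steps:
a(T) = 2*T/(-1015 + T) (a(T) = (2*T)/(-1015 + T) = 2*T/(-1015 + T))
(2415969 - 1*728833) + a(1458) = (2415969 - 1*728833) + 2*1458/(-1015 + 1458) = (2415969 - 728833) + 2*1458/443 = 1687136 + 2*1458*(1/443) = 1687136 + 2916/443 = 747404164/443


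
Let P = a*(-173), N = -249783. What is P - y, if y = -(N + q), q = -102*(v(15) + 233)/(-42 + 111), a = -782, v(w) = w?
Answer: -2641863/23 ≈ -1.1486e+5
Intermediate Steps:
q = -8432/23 (q = -102*(15 + 233)/(-42 + 111) = -25296/69 = -102*248/69 = -8432/23 ≈ -366.61)
P = 135286 (P = -782*(-173) = 135286)
y = 5753441/23 (y = -(-249783 - 8432/23) = -1*(-5753441/23) = 5753441/23 ≈ 2.5015e+5)
P - y = 135286 - 1*5753441/23 = 135286 - 5753441/23 = -2641863/23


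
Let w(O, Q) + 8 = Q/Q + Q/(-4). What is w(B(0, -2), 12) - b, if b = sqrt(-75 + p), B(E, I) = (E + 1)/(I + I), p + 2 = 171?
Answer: -10 - sqrt(94) ≈ -19.695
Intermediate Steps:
p = 169 (p = -2 + 171 = 169)
B(E, I) = (1 + E)/(2*I) (B(E, I) = (1 + E)/((2*I)) = (1 + E)*(1/(2*I)) = (1 + E)/(2*I))
w(O, Q) = -7 - Q/4 (w(O, Q) = -8 + (Q/Q + Q/(-4)) = -8 + (1 + Q*(-1/4)) = -8 + (1 - Q/4) = -7 - Q/4)
b = sqrt(94) (b = sqrt(-75 + 169) = sqrt(94) ≈ 9.6954)
w(B(0, -2), 12) - b = (-7 - 1/4*12) - sqrt(94) = (-7 - 3) - sqrt(94) = -10 - sqrt(94)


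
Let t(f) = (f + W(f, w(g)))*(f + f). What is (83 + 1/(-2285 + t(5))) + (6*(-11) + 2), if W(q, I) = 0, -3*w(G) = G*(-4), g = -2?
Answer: 42464/2235 ≈ 19.000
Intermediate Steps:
w(G) = 4*G/3 (w(G) = -G*(-4)/3 = -(-4)*G/3 = 4*G/3)
t(f) = 2*f**2 (t(f) = (f + 0)*(f + f) = f*(2*f) = 2*f**2)
(83 + 1/(-2285 + t(5))) + (6*(-11) + 2) = (83 + 1/(-2285 + 2*5**2)) + (6*(-11) + 2) = (83 + 1/(-2285 + 2*25)) + (-66 + 2) = (83 + 1/(-2285 + 50)) - 64 = (83 + 1/(-2235)) - 64 = (83 - 1/2235) - 64 = 185504/2235 - 64 = 42464/2235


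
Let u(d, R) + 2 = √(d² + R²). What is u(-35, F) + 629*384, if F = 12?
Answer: 241571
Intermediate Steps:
u(d, R) = -2 + √(R² + d²) (u(d, R) = -2 + √(d² + R²) = -2 + √(R² + d²))
u(-35, F) + 629*384 = (-2 + √(12² + (-35)²)) + 629*384 = (-2 + √(144 + 1225)) + 241536 = (-2 + √1369) + 241536 = (-2 + 37) + 241536 = 35 + 241536 = 241571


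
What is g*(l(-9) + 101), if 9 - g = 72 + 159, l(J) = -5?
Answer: -21312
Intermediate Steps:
g = -222 (g = 9 - (72 + 159) = 9 - 1*231 = 9 - 231 = -222)
g*(l(-9) + 101) = -222*(-5 + 101) = -222*96 = -21312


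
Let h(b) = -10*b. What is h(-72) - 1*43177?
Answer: -42457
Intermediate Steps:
h(-72) - 1*43177 = -10*(-72) - 1*43177 = 720 - 43177 = -42457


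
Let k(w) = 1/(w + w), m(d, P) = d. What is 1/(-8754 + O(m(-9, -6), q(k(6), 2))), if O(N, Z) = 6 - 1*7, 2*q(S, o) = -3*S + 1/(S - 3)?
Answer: -1/8755 ≈ -0.00011422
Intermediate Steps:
k(w) = 1/(2*w)
q(S, o) = 1/(2*(-3 + S)) - 3*S/2 (q(S, o) = (-3*S + 1/(S - 3))/2 = (-3*S + 1/(-3 + S))/2 = (1/(-3 + S) - 3*S)/2 = 1/(2*(-3 + S)) - 3*S/2)
O(N, Z) = -1 (O(N, Z) = 6 - 7 = -1)
1/(-8754 + O(m(-9, -6), q(k(6), 2))) = 1/(-8754 - 1) = 1/(-8755) = -1/8755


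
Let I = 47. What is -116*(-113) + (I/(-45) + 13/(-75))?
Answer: 2949026/225 ≈ 13107.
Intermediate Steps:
-116*(-113) + (I/(-45) + 13/(-75)) = -116*(-113) + (47/(-45) + 13/(-75)) = 13108 + (47*(-1/45) + 13*(-1/75)) = 13108 + (-47/45 - 13/75) = 13108 - 274/225 = 2949026/225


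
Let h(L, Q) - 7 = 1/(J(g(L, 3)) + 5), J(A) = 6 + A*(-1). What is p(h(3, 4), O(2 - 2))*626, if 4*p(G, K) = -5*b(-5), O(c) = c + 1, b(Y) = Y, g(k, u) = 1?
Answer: 7825/2 ≈ 3912.5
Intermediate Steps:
J(A) = 6 - A
O(c) = 1 + c
h(L, Q) = 71/10 (h(L, Q) = 7 + 1/((6 - 1*1) + 5) = 7 + 1/((6 - 1) + 5) = 7 + 1/(5 + 5) = 7 + 1/10 = 7 + ⅒ = 71/10)
p(G, K) = 25/4 (p(G, K) = (-5*(-5))/4 = (¼)*25 = 25/4)
p(h(3, 4), O(2 - 2))*626 = (25/4)*626 = 7825/2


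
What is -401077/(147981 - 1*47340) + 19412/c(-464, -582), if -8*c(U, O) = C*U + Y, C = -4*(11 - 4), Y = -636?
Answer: -5146213037/310880049 ≈ -16.554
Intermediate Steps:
C = -28 (C = -4*7 = -28)
c(U, O) = 159/2 + 7*U/2 (c(U, O) = -(-28*U - 636)/8 = -(-636 - 28*U)/8 = 159/2 + 7*U/2)
-401077/(147981 - 1*47340) + 19412/c(-464, -582) = -401077/(147981 - 1*47340) + 19412/(159/2 + (7/2)*(-464)) = -401077/(147981 - 47340) + 19412/(159/2 - 1624) = -401077/100641 + 19412/(-3089/2) = -401077*1/100641 + 19412*(-2/3089) = -401077/100641 - 38824/3089 = -5146213037/310880049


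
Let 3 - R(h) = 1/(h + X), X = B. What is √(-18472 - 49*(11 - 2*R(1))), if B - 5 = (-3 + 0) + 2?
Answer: I*√468415/5 ≈ 136.88*I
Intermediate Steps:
B = 4 (B = 5 + ((-3 + 0) + 2) = 5 + (-3 + 2) = 5 - 1 = 4)
X = 4
R(h) = 3 - 1/(4 + h) (R(h) = 3 - 1/(h + 4) = 3 - 1/(4 + h))
√(-18472 - 49*(11 - 2*R(1))) = √(-18472 - 49*(11 - 2*(11 + 3*1)/(4 + 1))) = √(-18472 - 49*(11 - 2*(11 + 3)/5)) = √(-18472 - 49*(11 - 2*14/5)) = √(-18472 - 49*(11 - 28/5)) = √(-18472 - 49*27/5) = √(-18472 - 1323/5) = √(-93683/5) = I*√468415/5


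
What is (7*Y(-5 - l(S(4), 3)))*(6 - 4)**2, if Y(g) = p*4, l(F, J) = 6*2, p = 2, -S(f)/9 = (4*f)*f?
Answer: 224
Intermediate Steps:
S(f) = -36*f**2 (S(f) = -9*4*f*f = -36*f**2)
l(F, J) = 12
Y(g) = 8 (Y(g) = 2*4 = 8)
(7*Y(-5 - l(S(4), 3)))*(6 - 4)**2 = (7*8)*(6 - 4)**2 = 56*2**2 = 56*4 = 224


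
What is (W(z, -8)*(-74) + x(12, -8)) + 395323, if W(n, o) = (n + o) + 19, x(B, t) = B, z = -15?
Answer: 395631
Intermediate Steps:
W(n, o) = 19 + n + o
(W(z, -8)*(-74) + x(12, -8)) + 395323 = ((19 - 15 - 8)*(-74) + 12) + 395323 = (-4*(-74) + 12) + 395323 = (296 + 12) + 395323 = 308 + 395323 = 395631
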